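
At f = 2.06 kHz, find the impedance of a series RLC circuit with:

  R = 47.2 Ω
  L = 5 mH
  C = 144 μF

Step 1 — Angular frequency: ω = 2π·f = 2π·2060 = 1.294e+04 rad/s.
Step 2 — Component impedances:
  R: Z = R = 47.2 Ω
  L: Z = jωL = j·1.294e+04·0.005 = 0 + j64.72 Ω
  C: Z = 1/(jωC) = -j/(ω·C) = 0 - j0.5365 Ω
Step 3 — Series combination: Z_total = R + L + C = 47.2 + j64.18 Ω = 79.67∠53.7° Ω.

Z = 47.2 + j64.18 Ω = 79.67∠53.7° Ω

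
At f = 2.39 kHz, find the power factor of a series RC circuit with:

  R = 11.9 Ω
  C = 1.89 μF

Step 1 — Angular frequency: ω = 2π·f = 2π·2390 = 1.502e+04 rad/s.
Step 2 — Component impedances:
  R: Z = R = 11.9 Ω
  C: Z = 1/(jωC) = -j/(ω·C) = 0 - j35.23 Ω
Step 3 — Series combination: Z_total = R + C = 11.9 - j35.23 Ω = 37.19∠-71.3° Ω.
Step 4 — Power factor: PF = cos(φ) = Re(Z)/|Z| = 11.9/37.19 = 0.32.
Step 5 — Type: Im(Z) = -35.23 ⇒ leading (phase φ = -71.3°).

PF = 0.32 (leading, φ = -71.3°)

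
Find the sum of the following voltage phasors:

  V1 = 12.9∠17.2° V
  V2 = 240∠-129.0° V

Step 1 — Convert each phasor to rectangular form:
  V1 = 12.9·(cos(17.2°) + j·sin(17.2°)) = 12.32 + j3.815 V
  V2 = 240·(cos(-129.0°) + j·sin(-129.0°)) = -151 - j186.5 V
Step 2 — Sum components: V_total = -138.7 - j182.7 V.
Step 3 — Convert to polar: |V_total| = 229.4 V, ∠V_total = -127.2°.

V_total = 229.4∠-127.2° V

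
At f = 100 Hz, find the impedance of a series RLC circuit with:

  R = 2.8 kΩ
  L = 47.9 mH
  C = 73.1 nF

Step 1 — Angular frequency: ω = 2π·f = 2π·100 = 628.3 rad/s.
Step 2 — Component impedances:
  R: Z = R = 2800 Ω
  L: Z = jωL = j·628.3·0.0479 = 0 + j30.1 Ω
  C: Z = 1/(jωC) = -j/(ω·C) = 0 - j2.177e+04 Ω
Step 3 — Series combination: Z_total = R + L + C = 2800 - j2.174e+04 Ω = 2.192e+04∠-82.7° Ω.

Z = 2800 - j2.174e+04 Ω = 2.192e+04∠-82.7° Ω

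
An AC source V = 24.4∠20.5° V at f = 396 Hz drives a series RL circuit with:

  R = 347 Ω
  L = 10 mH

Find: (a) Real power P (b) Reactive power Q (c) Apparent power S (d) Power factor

Step 1 — Angular frequency: ω = 2π·f = 2π·396 = 2488 rad/s.
Step 2 — Component impedances:
  R: Z = R = 347 Ω
  L: Z = jωL = j·2488·0.01 = 0 + j24.88 Ω
Step 3 — Series combination: Z_total = R + L = 347 + j24.88 Ω = 347.9∠4.1° Ω.
Step 4 — Source phasor: V = 24.4∠20.5° V = 22.85 + j8.545 V.
Step 5 — Current: I = V / Z = 0.06728 + j0.0198 A = 0.07014∠16.4° A.
Step 6 — Complex power: S = V·I* = 1.707 + j0.1224 VA.
Step 7 — Real power: P = Re(S) = 1.707 W.
Step 8 — Reactive power: Q = Im(S) = 0.1224 VAR.
Step 9 — Apparent power: |S| = 1.711 VA.
Step 10 — Power factor: PF = P/|S| = 0.9974 (lagging).

(a) P = 1.707 W  (b) Q = 0.1224 VAR  (c) S = 1.711 VA  (d) PF = 0.9974 (lagging)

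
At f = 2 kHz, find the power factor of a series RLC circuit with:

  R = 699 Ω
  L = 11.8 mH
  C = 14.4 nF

Step 1 — Angular frequency: ω = 2π·f = 2π·2000 = 1.257e+04 rad/s.
Step 2 — Component impedances:
  R: Z = R = 699 Ω
  L: Z = jωL = j·1.257e+04·0.0118 = 0 + j148.3 Ω
  C: Z = 1/(jωC) = -j/(ω·C) = 0 - j5526 Ω
Step 3 — Series combination: Z_total = R + L + C = 699 - j5378 Ω = 5423∠-82.6° Ω.
Step 4 — Power factor: PF = cos(φ) = Re(Z)/|Z| = 699/5423 = 0.1289.
Step 5 — Type: Im(Z) = -5378 ⇒ leading (phase φ = -82.6°).

PF = 0.1289 (leading, φ = -82.6°)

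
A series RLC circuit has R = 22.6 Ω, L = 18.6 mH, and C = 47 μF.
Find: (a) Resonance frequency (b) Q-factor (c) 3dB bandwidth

Step 1 — Resonance: ω₀ = 1/√(LC) = 1/√(0.0186·4.7e-05) = 1070 rad/s.
Step 2 — f₀ = ω₀/(2π) = 170.2 Hz.
Step 3 — Series Q: Q = ω₀L/R = 1070·0.0186/22.6 = 0.8802.
Step 4 — Bandwidth: Δω = ω₀/Q = 1215 rad/s; BW = Δω/(2π) = 193.4 Hz.

(a) f₀ = 170.2 Hz  (b) Q = 0.8802  (c) BW = 193.4 Hz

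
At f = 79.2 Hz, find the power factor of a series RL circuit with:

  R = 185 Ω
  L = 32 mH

Step 1 — Angular frequency: ω = 2π·f = 2π·79.2 = 497.6 rad/s.
Step 2 — Component impedances:
  R: Z = R = 185 Ω
  L: Z = jωL = j·497.6·0.032 = 0 + j15.92 Ω
Step 3 — Series combination: Z_total = R + L = 185 + j15.92 Ω = 185.7∠4.9° Ω.
Step 4 — Power factor: PF = cos(φ) = Re(Z)/|Z| = 185/185.68 = 0.9963.
Step 5 — Type: Im(Z) = 15.92 ⇒ lagging (phase φ = 4.9°).

PF = 0.9963 (lagging, φ = 4.9°)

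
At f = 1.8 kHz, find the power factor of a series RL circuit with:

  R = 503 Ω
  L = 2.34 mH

Step 1 — Angular frequency: ω = 2π·f = 2π·1800 = 1.131e+04 rad/s.
Step 2 — Component impedances:
  R: Z = R = 503 Ω
  L: Z = jωL = j·1.131e+04·0.00234 = 0 + j26.46 Ω
Step 3 — Series combination: Z_total = R + L = 503 + j26.46 Ω = 503.7∠3.0° Ω.
Step 4 — Power factor: PF = cos(φ) = Re(Z)/|Z| = 503/503.7 = 0.9986.
Step 5 — Type: Im(Z) = 26.46 ⇒ lagging (phase φ = 3.0°).

PF = 0.9986 (lagging, φ = 3.0°)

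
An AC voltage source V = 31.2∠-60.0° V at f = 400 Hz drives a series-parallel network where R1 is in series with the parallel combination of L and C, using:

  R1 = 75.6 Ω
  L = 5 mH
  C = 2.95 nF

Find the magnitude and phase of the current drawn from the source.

Step 1 — Angular frequency: ω = 2π·f = 2π·400 = 2513 rad/s.
Step 2 — Component impedances:
  R1: Z = R = 75.6 Ω
  L: Z = jωL = j·2513·0.005 = 0 + j12.57 Ω
  C: Z = 1/(jωC) = -j/(ω·C) = 0 - j1.349e+05 Ω
Step 3 — Parallel branch: L || C = 1/(1/L + 1/C) = 0 + j12.57 Ω.
Step 4 — Series with R1: Z_total = R1 + (L || C) = 75.6 + j12.57 Ω = 76.64∠9.4° Ω.
Step 5 — Source phasor: V = 31.2∠-60.0° V = 15.6 - j27.02 V.
Step 6 — Ohm's law: I = V / Z_total = (15.6 - j27.02) / (75.6 + j12.57) = 0.143 - j0.3812 A.
Step 7 — Convert to polar: |I| = 0.4071 A, ∠I = -69.4°.

I = 0.4071∠-69.4° A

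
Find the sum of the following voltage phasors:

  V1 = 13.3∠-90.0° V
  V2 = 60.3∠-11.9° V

Step 1 — Convert each phasor to rectangular form:
  V1 = 13.3·(cos(-90.0°) + j·sin(-90.0°)) = 0 - j13.3 V
  V2 = 60.3·(cos(-11.9°) + j·sin(-11.9°)) = 59 - j12.43 V
Step 2 — Sum components: V_total = 59 - j25.73 V.
Step 3 — Convert to polar: |V_total| = 64.37 V, ∠V_total = -23.6°.

V_total = 64.37∠-23.6° V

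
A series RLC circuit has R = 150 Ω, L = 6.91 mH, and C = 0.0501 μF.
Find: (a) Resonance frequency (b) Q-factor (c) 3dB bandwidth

Step 1 — Resonance: ω₀ = 1/√(LC) = 1/√(0.00691·5.01e-08) = 5.375e+04 rad/s.
Step 2 — f₀ = ω₀/(2π) = 8554 Hz.
Step 3 — Series Q: Q = ω₀L/R = 5.375e+04·0.00691/150 = 2.476.
Step 4 — Bandwidth: Δω = ω₀/Q = 2.171e+04 rad/s; BW = Δω/(2π) = 3455 Hz.

(a) f₀ = 8554 Hz  (b) Q = 2.476  (c) BW = 3455 Hz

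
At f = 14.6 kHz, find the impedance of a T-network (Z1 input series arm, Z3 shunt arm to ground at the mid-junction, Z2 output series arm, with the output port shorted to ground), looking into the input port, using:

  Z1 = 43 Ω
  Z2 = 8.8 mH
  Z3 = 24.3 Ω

Step 1 — Angular frequency: ω = 2π·f = 2π·1.46e+04 = 9.173e+04 rad/s.
Step 2 — Component impedances:
  Z1: Z = R = 43 Ω
  Z2: Z = jωL = j·9.173e+04·0.0088 = 0 + j807.3 Ω
  Z3: Z = R = 24.3 Ω
Step 3 — With the output port shorted to ground, the output series arm Z2 runs from the junction to ground; the shunt arm Z3 also runs from the junction to ground. They appear in parallel: Z3 || Z2 = 24.28 + j0.7308 Ω.
Step 4 — Series with input arm Z1: Z_in = Z1 + (Z3 || Z2) = 67.28 + j0.7308 Ω = 67.28∠0.6° Ω.

Z = 67.28 + j0.7308 Ω = 67.28∠0.6° Ω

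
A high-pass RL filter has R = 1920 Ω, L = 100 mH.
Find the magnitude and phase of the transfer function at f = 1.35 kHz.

Step 1 — Angular frequency: ω = 2π·1350 = 8482 rad/s.
Step 2 — Transfer function: H(jω) = jωL/(R + jωL).
Step 3 — Numerator jωL = j·848.2; denominator R + jωL = 1920 + j848.2.
Step 4 — H = 0.1633 + j0.3696.
Step 5 — Magnitude: |H| = 0.4041 (-7.9 dB); phase: φ = 66.2°.

|H| = 0.4041 (-7.9 dB), φ = 66.2°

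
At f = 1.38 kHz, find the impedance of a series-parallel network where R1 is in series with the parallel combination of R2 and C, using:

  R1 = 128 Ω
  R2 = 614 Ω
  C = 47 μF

Step 1 — Angular frequency: ω = 2π·f = 2π·1380 = 8671 rad/s.
Step 2 — Component impedances:
  R1: Z = R = 128 Ω
  R2: Z = R = 614 Ω
  C: Z = 1/(jωC) = -j/(ω·C) = 0 - j2.454 Ω
Step 3 — Parallel branch: R2 || C = 1/(1/R2 + 1/C) = 0.009806 - j2.454 Ω.
Step 4 — Series with R1: Z_total = R1 + (R2 || C) = 128 - j2.454 Ω = 128∠-1.1° Ω.

Z = 128 - j2.454 Ω = 128∠-1.1° Ω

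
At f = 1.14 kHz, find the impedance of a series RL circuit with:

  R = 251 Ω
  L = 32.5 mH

Step 1 — Angular frequency: ω = 2π·f = 2π·1140 = 7163 rad/s.
Step 2 — Component impedances:
  R: Z = R = 251 Ω
  L: Z = jωL = j·7163·0.0325 = 0 + j232.8 Ω
Step 3 — Series combination: Z_total = R + L = 251 + j232.8 Ω = 342.3∠42.8° Ω.

Z = 251 + j232.8 Ω = 342.3∠42.8° Ω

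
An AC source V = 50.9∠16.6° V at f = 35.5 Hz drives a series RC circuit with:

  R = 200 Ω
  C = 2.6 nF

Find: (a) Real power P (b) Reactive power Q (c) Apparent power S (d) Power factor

Step 1 — Angular frequency: ω = 2π·f = 2π·35.5 = 223.1 rad/s.
Step 2 — Component impedances:
  R: Z = R = 200 Ω
  C: Z = 1/(jωC) = -j/(ω·C) = 0 - j1.724e+06 Ω
Step 3 — Series combination: Z_total = R + C = 200 - j1.724e+06 Ω = 1.724e+06∠-90.0° Ω.
Step 4 — Source phasor: V = 50.9∠16.6° V = 48.78 + j14.54 V.
Step 5 — Current: I = V / Z = -8.43e-06 + j2.829e-05 A = 2.952e-05∠106.6° A.
Step 6 — Complex power: S = V·I* = 1.743e-07 - j0.001503 VA.
Step 7 — Real power: P = Re(S) = 1.743e-07 W.
Step 8 — Reactive power: Q = Im(S) = -0.001503 VAR.
Step 9 — Apparent power: |S| = 0.001503 VA.
Step 10 — Power factor: PF = P/|S| = 0.000116 (leading).

(a) P = 1.743e-07 W  (b) Q = -0.001503 VAR  (c) S = 0.001503 VA  (d) PF = 0.000116 (leading)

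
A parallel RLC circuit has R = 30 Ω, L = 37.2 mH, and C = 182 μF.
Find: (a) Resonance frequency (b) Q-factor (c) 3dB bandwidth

Step 1 — Resonance: ω₀ = 1/√(LC) = 1/√(0.0372·0.000182) = 384.3 rad/s.
Step 2 — f₀ = ω₀/(2π) = 61.17 Hz.
Step 3 — Parallel Q: Q = R/(ω₀L) = 30/(384.3·0.0372) = 2.098.
Step 4 — Bandwidth: Δω = ω₀/Q = 183.2 rad/s; BW = Δω/(2π) = 29.15 Hz.

(a) f₀ = 61.17 Hz  (b) Q = 2.098  (c) BW = 29.15 Hz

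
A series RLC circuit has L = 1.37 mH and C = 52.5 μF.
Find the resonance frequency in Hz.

Step 1 — Resonance condition Im(Z)=0 gives ω₀ = 1/√(LC).
Step 2 — ω₀ = 1/√(0.00137·5.25e-05) = 3729 rad/s.
Step 3 — f₀ = ω₀/(2π) = 593.4 Hz.

f₀ = 593.4 Hz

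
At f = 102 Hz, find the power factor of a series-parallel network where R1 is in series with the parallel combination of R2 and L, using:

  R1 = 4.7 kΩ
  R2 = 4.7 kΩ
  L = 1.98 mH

Step 1 — Angular frequency: ω = 2π·f = 2π·102 = 640.9 rad/s.
Step 2 — Component impedances:
  R1: Z = R = 4700 Ω
  R2: Z = R = 4700 Ω
  L: Z = jωL = j·640.9·0.00198 = 0 + j1.269 Ω
Step 3 — Parallel branch: R2 || L = 1/(1/R2 + 1/L) = 0.0003426 + j1.269 Ω.
Step 4 — Series with R1: Z_total = R1 + (R2 || L) = 4700 + j1.269 Ω = 4700∠0.0° Ω.
Step 5 — Power factor: PF = cos(φ) = Re(Z)/|Z| = 4700/4700 = 1.
Step 6 — Type: Im(Z) = 1.269 ⇒ lagging (phase φ = 0.0°).

PF = 1 (lagging, φ = 0.0°)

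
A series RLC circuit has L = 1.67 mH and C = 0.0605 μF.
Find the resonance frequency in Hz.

Step 1 — Resonance condition Im(Z)=0 gives ω₀ = 1/√(LC).
Step 2 — ω₀ = 1/√(0.00167·6.05e-08) = 9.949e+04 rad/s.
Step 3 — f₀ = ω₀/(2π) = 1.583e+04 Hz.

f₀ = 1.583e+04 Hz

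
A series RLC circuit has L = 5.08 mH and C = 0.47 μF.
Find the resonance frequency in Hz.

Step 1 — Resonance condition Im(Z)=0 gives ω₀ = 1/√(LC).
Step 2 — ω₀ = 1/√(0.00508·4.7e-07) = 2.047e+04 rad/s.
Step 3 — f₀ = ω₀/(2π) = 3257 Hz.

f₀ = 3257 Hz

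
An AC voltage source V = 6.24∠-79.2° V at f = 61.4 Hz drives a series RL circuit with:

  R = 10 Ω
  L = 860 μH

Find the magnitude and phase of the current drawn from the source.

Step 1 — Angular frequency: ω = 2π·f = 2π·61.4 = 385.8 rad/s.
Step 2 — Component impedances:
  R: Z = R = 10 Ω
  L: Z = jωL = j·385.8·0.00086 = 0 + j0.3318 Ω
Step 3 — Series combination: Z_total = R + L = 10 + j0.3318 Ω = 10.01∠1.9° Ω.
Step 4 — Source phasor: V = 6.24∠-79.2° V = 1.169 - j6.129 V.
Step 5 — Ohm's law: I = V / Z_total = (1.169 - j6.129) / (10 + j0.3318) = 0.09648 - j0.6161 A.
Step 6 — Convert to polar: |I| = 0.6237 A, ∠I = -81.1°.

I = 0.6237∠-81.1° A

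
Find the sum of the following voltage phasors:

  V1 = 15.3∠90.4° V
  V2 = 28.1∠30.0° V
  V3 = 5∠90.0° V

Step 1 — Convert each phasor to rectangular form:
  V1 = 15.3·(cos(90.4°) + j·sin(90.4°)) = -0.1068 + j15.3 V
  V2 = 28.1·(cos(30.0°) + j·sin(30.0°)) = 24.34 + j14.05 V
  V3 = 5·(cos(90.0°) + j·sin(90.0°)) = 0 + j5 V
Step 2 — Sum components: V_total = 24.23 + j34.35 V.
Step 3 — Convert to polar: |V_total| = 42.03 V, ∠V_total = 54.8°.

V_total = 42.03∠54.8° V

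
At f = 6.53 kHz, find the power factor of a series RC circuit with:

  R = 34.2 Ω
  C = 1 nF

Step 1 — Angular frequency: ω = 2π·f = 2π·6530 = 4.103e+04 rad/s.
Step 2 — Component impedances:
  R: Z = R = 34.2 Ω
  C: Z = 1/(jωC) = -j/(ω·C) = 0 - j2.437e+04 Ω
Step 3 — Series combination: Z_total = R + C = 34.2 - j2.437e+04 Ω = 2.437e+04∠-89.9° Ω.
Step 4 — Power factor: PF = cos(φ) = Re(Z)/|Z| = 34.2/2.437e+04 = 0.001403.
Step 5 — Type: Im(Z) = -2.437e+04 ⇒ leading (phase φ = -89.9°).

PF = 0.001403 (leading, φ = -89.9°)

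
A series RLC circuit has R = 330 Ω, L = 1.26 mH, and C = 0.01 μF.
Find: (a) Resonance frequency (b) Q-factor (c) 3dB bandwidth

Step 1 — Resonance: ω₀ = 1/√(LC) = 1/√(0.00126·1e-08) = 2.817e+05 rad/s.
Step 2 — f₀ = ω₀/(2π) = 4.484e+04 Hz.
Step 3 — Series Q: Q = ω₀L/R = 2.817e+05·0.00126/330 = 1.076.
Step 4 — Bandwidth: Δω = ω₀/Q = 2.619e+05 rad/s; BW = Δω/(2π) = 4.168e+04 Hz.

(a) f₀ = 4.484e+04 Hz  (b) Q = 1.076  (c) BW = 4.168e+04 Hz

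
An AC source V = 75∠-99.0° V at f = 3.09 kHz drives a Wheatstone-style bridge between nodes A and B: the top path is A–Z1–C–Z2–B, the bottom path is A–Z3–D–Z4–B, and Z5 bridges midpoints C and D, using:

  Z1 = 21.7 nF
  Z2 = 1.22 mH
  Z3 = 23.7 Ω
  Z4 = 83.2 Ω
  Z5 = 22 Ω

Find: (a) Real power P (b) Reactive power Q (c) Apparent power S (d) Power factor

Step 1 — Angular frequency: ω = 2π·f = 2π·3090 = 1.942e+04 rad/s.
Step 2 — Component impedances:
  Z1: Z = 1/(jωC) = -j/(ω·C) = 0 - j2374 Ω
  Z2: Z = jωL = j·1.942e+04·0.00122 = 0 + j23.69 Ω
  Z3: Z = R = 23.7 Ω
  Z4: Z = R = 83.2 Ω
  Z5: Z = R = 22 Ω
Step 3 — Bridge requires nodal analysis (the Z5 bridge couples midpoints C and D, so the two paths cannot be reduced to a simple series/parallel combination). Setting node B to ground and injecting 1 A at node A, the 3-node admittance system at A, C, D solves to V_A = Z_AB = 44.14 + j13.43 Ω = 46.13∠16.9° Ω.
Step 4 — Source phasor: V = 75∠-99.0° V = -11.73 - j74.08 V.
Step 5 — Current: I = V / Z = -0.7106 - j1.462 A = 1.626∠-115.9° A.
Step 6 — Complex power: S = V·I* = 116.7 + j35.48 VA.
Step 7 — Real power: P = Re(S) = 116.7 W.
Step 8 — Reactive power: Q = Im(S) = 35.48 VAR.
Step 9 — Apparent power: |S| = 121.9 VA.
Step 10 — Power factor: PF = P/|S| = 0.9567 (lagging).

(a) P = 116.7 W  (b) Q = 35.48 VAR  (c) S = 121.9 VA  (d) PF = 0.9567 (lagging)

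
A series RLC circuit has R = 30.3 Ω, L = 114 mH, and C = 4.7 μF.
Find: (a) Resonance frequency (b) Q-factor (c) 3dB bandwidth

Step 1 — Resonance: ω₀ = 1/√(LC) = 1/√(0.114·4.7e-06) = 1366 rad/s.
Step 2 — f₀ = ω₀/(2π) = 217.4 Hz.
Step 3 — Series Q: Q = ω₀L/R = 1366·0.114/30.3 = 5.14.
Step 4 — Bandwidth: Δω = ω₀/Q = 265.8 rad/s; BW = Δω/(2π) = 42.3 Hz.

(a) f₀ = 217.4 Hz  (b) Q = 5.14  (c) BW = 42.3 Hz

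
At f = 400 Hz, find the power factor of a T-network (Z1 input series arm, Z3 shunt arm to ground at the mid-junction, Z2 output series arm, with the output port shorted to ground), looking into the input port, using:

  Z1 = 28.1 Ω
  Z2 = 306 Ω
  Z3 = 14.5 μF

Step 1 — Angular frequency: ω = 2π·f = 2π·400 = 2513 rad/s.
Step 2 — Component impedances:
  Z1: Z = R = 28.1 Ω
  Z2: Z = R = 306 Ω
  Z3: Z = 1/(jωC) = -j/(ω·C) = 0 - j27.44 Ω
Step 3 — With the output port shorted to ground, the output series arm Z2 runs from the junction to ground; the shunt arm Z3 also runs from the junction to ground. They appear in parallel: Z3 || Z2 = 2.441 - j27.22 Ω.
Step 4 — Series with input arm Z1: Z_in = Z1 + (Z3 || Z2) = 30.54 - j27.22 Ω = 40.91∠-41.7° Ω.
Step 5 — Power factor: PF = cos(φ) = Re(Z)/|Z| = 30.54/40.91 = 0.7465.
Step 6 — Type: Im(Z) = -27.22 ⇒ leading (phase φ = -41.7°).

PF = 0.7465 (leading, φ = -41.7°)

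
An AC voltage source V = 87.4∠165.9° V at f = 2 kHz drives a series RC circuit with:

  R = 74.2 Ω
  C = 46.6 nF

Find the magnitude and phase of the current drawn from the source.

Step 1 — Angular frequency: ω = 2π·f = 2π·2000 = 1.257e+04 rad/s.
Step 2 — Component impedances:
  R: Z = R = 74.2 Ω
  C: Z = 1/(jωC) = -j/(ω·C) = 0 - j1708 Ω
Step 3 — Series combination: Z_total = R + C = 74.2 - j1708 Ω = 1709∠-87.5° Ω.
Step 4 — Source phasor: V = 87.4∠165.9° V = -84.77 + j21.29 V.
Step 5 — Ohm's law: I = V / Z_total = (-84.77 + j21.29) / (74.2 - j1708) = -0.0146 - j0.049 A.
Step 6 — Convert to polar: |I| = 0.05113 A, ∠I = -106.6°.

I = 0.05113∠-106.6° A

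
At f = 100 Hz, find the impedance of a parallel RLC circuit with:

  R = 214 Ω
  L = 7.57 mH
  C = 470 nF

Step 1 — Angular frequency: ω = 2π·f = 2π·100 = 628.3 rad/s.
Step 2 — Component impedances:
  R: Z = R = 214 Ω
  L: Z = jωL = j·628.3·0.00757 = 0 + j4.756 Ω
  C: Z = 1/(jωC) = -j/(ω·C) = 0 - j3386 Ω
Step 3 — Parallel combination: 1/Z_total = 1/R + 1/L + 1/C; Z_total = 0.106 + j4.761 Ω = 4.762∠88.7° Ω.

Z = 0.106 + j4.761 Ω = 4.762∠88.7° Ω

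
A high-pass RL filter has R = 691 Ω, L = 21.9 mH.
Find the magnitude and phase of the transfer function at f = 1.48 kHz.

Step 1 — Angular frequency: ω = 2π·1480 = 9299 rad/s.
Step 2 — Transfer function: H(jω) = jωL/(R + jωL).
Step 3 — Numerator jωL = j·203.7; denominator R + jωL = 691 + j203.7.
Step 4 — H = 0.07992 + j0.2712.
Step 5 — Magnitude: |H| = 0.2827 (-11.0 dB); phase: φ = 73.6°.

|H| = 0.2827 (-11.0 dB), φ = 73.6°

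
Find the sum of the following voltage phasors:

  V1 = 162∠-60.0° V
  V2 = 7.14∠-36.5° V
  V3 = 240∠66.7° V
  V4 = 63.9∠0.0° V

Step 1 — Convert each phasor to rectangular form:
  V1 = 162·(cos(-60.0°) + j·sin(-60.0°)) = 81 - j140.3 V
  V2 = 7.14·(cos(-36.5°) + j·sin(-36.5°)) = 5.74 - j4.247 V
  V3 = 240·(cos(66.7°) + j·sin(66.7°)) = 94.93 + j220.4 V
  V4 = 63.9·(cos(0.0°) + j·sin(0.0°)) = 63.9 V
Step 2 — Sum components: V_total = 245.6 + j75.88 V.
Step 3 — Convert to polar: |V_total| = 257 V, ∠V_total = 17.2°.

V_total = 257∠17.2° V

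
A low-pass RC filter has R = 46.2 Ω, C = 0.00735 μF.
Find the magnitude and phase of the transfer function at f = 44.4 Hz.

Step 1 — Angular frequency: ω = 2π·44.4 = 279 rad/s.
Step 2 — Transfer function: H(jω) = 1/(1 + jωRC).
Step 3 — Denominator: 1 + jωRC = 1 + j·279·46.2·7.35e-09 = 1 + j9.473e-05.
Step 4 — H = 1 - j9.473e-05.
Step 5 — Magnitude: |H| = 1 (-0.0 dB); phase: φ = -0.0°.

|H| = 1 (-0.0 dB), φ = -0.0°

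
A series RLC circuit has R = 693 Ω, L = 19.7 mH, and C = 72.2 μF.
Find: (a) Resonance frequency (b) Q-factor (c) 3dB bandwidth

Step 1 — Resonance: ω₀ = 1/√(LC) = 1/√(0.0197·7.22e-05) = 838.5 rad/s.
Step 2 — f₀ = ω₀/(2π) = 133.4 Hz.
Step 3 — Series Q: Q = ω₀L/R = 838.5·0.0197/693 = 0.02384.
Step 4 — Bandwidth: Δω = ω₀/Q = 3.518e+04 rad/s; BW = Δω/(2π) = 5599 Hz.

(a) f₀ = 133.4 Hz  (b) Q = 0.02384  (c) BW = 5599 Hz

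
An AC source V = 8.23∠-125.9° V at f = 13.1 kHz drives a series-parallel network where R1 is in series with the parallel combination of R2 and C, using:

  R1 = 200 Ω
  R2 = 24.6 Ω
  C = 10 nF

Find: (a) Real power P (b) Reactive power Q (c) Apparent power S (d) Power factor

Step 1 — Angular frequency: ω = 2π·f = 2π·1.31e+04 = 8.231e+04 rad/s.
Step 2 — Component impedances:
  R1: Z = R = 200 Ω
  R2: Z = R = 24.6 Ω
  C: Z = 1/(jωC) = -j/(ω·C) = 0 - j1215 Ω
Step 3 — Parallel branch: R2 || C = 1/(1/R2 + 1/C) = 24.59 - j0.4979 Ω.
Step 4 — Series with R1: Z_total = R1 + (R2 || C) = 224.6 - j0.4979 Ω = 224.6∠-0.1° Ω.
Step 5 — Source phasor: V = 8.23∠-125.9° V = -4.826 - j6.667 V.
Step 6 — Current: I = V / Z = -0.02142 - j0.02973 A = 0.03664∠-125.8° A.
Step 7 — Complex power: S = V·I* = 0.3016 - j0.0006686 VA.
Step 8 — Real power: P = Re(S) = 0.3016 W.
Step 9 — Reactive power: Q = Im(S) = -0.0006686 VAR.
Step 10 — Apparent power: |S| = 0.3016 VA.
Step 11 — Power factor: PF = P/|S| = 1 (leading).

(a) P = 0.3016 W  (b) Q = -0.0006686 VAR  (c) S = 0.3016 VA  (d) PF = 1 (leading)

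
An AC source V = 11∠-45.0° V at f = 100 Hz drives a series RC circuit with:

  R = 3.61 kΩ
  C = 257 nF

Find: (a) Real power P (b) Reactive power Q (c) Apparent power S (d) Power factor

Step 1 — Angular frequency: ω = 2π·f = 2π·100 = 628.3 rad/s.
Step 2 — Component impedances:
  R: Z = R = 3610 Ω
  C: Z = 1/(jωC) = -j/(ω·C) = 0 - j6193 Ω
Step 3 — Series combination: Z_total = R + C = 3610 - j6193 Ω = 7168∠-59.8° Ω.
Step 4 — Source phasor: V = 11∠-45.0° V = 7.778 - j7.778 V.
Step 5 — Current: I = V / Z = 0.001484 + j0.000391 A = 0.001535∠14.8° A.
Step 6 — Complex power: S = V·I* = 0.008501 - j0.01458 VA.
Step 7 — Real power: P = Re(S) = 0.008501 W.
Step 8 — Reactive power: Q = Im(S) = -0.01458 VAR.
Step 9 — Apparent power: |S| = 0.01688 VA.
Step 10 — Power factor: PF = P/|S| = 0.5036 (leading).

(a) P = 0.008501 W  (b) Q = -0.01458 VAR  (c) S = 0.01688 VA  (d) PF = 0.5036 (leading)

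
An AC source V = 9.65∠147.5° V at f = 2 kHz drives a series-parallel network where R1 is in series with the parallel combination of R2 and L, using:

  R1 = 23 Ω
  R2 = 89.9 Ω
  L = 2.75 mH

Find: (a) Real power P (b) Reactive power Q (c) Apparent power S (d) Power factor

Step 1 — Angular frequency: ω = 2π·f = 2π·2000 = 1.257e+04 rad/s.
Step 2 — Component impedances:
  R1: Z = R = 23 Ω
  R2: Z = R = 89.9 Ω
  L: Z = jωL = j·1.257e+04·0.00275 = 0 + j34.56 Ω
Step 3 — Parallel branch: R2 || L = 1/(1/R2 + 1/L) = 11.57 + j30.11 Ω.
Step 4 — Series with R1: Z_total = R1 + (R2 || L) = 34.57 + j30.11 Ω = 45.85∠41.1° Ω.
Step 5 — Source phasor: V = 9.65∠147.5° V = -8.139 + j5.185 V.
Step 6 — Current: I = V / Z = -0.0596 + j0.2019 A = 0.2105∠106.4° A.
Step 7 — Complex power: S = V·I* = 1.532 + j1.334 VA.
Step 8 — Real power: P = Re(S) = 1.532 W.
Step 9 — Reactive power: Q = Im(S) = 1.334 VAR.
Step 10 — Apparent power: |S| = 2.031 VA.
Step 11 — Power factor: PF = P/|S| = 0.7541 (lagging).

(a) P = 1.532 W  (b) Q = 1.334 VAR  (c) S = 2.031 VA  (d) PF = 0.7541 (lagging)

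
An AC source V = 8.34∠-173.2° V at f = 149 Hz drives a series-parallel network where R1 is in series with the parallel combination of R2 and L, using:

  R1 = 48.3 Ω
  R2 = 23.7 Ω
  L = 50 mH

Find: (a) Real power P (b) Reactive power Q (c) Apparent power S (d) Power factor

Step 1 — Angular frequency: ω = 2π·f = 2π·149 = 936.2 rad/s.
Step 2 — Component impedances:
  R1: Z = R = 48.3 Ω
  R2: Z = R = 23.7 Ω
  L: Z = jωL = j·936.2·0.05 = 0 + j46.81 Ω
Step 3 — Parallel branch: R2 || L = 1/(1/R2 + 1/L) = 18.86 + j9.551 Ω.
Step 4 — Series with R1: Z_total = R1 + (R2 || L) = 67.16 + j9.551 Ω = 67.84∠8.1° Ω.
Step 5 — Source phasor: V = 8.34∠-173.2° V = -8.281 - j0.9875 V.
Step 6 — Current: I = V / Z = -0.1229 + j0.002775 A = 0.1229∠178.7° A.
Step 7 — Complex power: S = V·I* = 1.015 + j0.1443 VA.
Step 8 — Real power: P = Re(S) = 1.015 W.
Step 9 — Reactive power: Q = Im(S) = 0.1443 VAR.
Step 10 — Apparent power: |S| = 1.025 VA.
Step 11 — Power factor: PF = P/|S| = 0.99 (lagging).

(a) P = 1.015 W  (b) Q = 0.1443 VAR  (c) S = 1.025 VA  (d) PF = 0.99 (lagging)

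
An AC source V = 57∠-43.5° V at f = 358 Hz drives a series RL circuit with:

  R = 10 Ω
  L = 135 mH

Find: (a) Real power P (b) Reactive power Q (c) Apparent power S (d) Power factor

Step 1 — Angular frequency: ω = 2π·f = 2π·358 = 2249 rad/s.
Step 2 — Component impedances:
  R: Z = R = 10 Ω
  L: Z = jωL = j·2249·0.135 = 0 + j303.7 Ω
Step 3 — Series combination: Z_total = R + L = 10 + j303.7 Ω = 303.8∠88.1° Ω.
Step 4 — Source phasor: V = 57∠-43.5° V = 41.35 - j39.24 V.
Step 5 — Current: I = V / Z = -0.1246 - j0.1403 A = 0.1876∠-131.6° A.
Step 6 — Complex power: S = V·I* = 0.352 + j10.69 VA.
Step 7 — Real power: P = Re(S) = 0.352 W.
Step 8 — Reactive power: Q = Im(S) = 10.69 VAR.
Step 9 — Apparent power: |S| = 10.69 VA.
Step 10 — Power factor: PF = P/|S| = 0.03291 (lagging).

(a) P = 0.352 W  (b) Q = 10.69 VAR  (c) S = 10.69 VA  (d) PF = 0.03291 (lagging)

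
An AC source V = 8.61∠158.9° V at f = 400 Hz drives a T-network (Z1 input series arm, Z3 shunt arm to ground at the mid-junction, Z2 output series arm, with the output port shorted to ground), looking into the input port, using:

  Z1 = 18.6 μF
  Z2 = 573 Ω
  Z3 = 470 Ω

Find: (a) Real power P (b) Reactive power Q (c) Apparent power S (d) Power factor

Step 1 — Angular frequency: ω = 2π·f = 2π·400 = 2513 rad/s.
Step 2 — Component impedances:
  Z1: Z = 1/(jωC) = -j/(ω·C) = 0 - j21.39 Ω
  Z2: Z = R = 573 Ω
  Z3: Z = R = 470 Ω
Step 3 — With the output port shorted to ground, the output series arm Z2 runs from the junction to ground; the shunt arm Z3 also runs from the junction to ground. They appear in parallel: Z3 || Z2 = 258.2 Ω.
Step 4 — Series with input arm Z1: Z_in = Z1 + (Z3 || Z2) = 258.2 - j21.39 Ω = 259.1∠-4.7° Ω.
Step 5 — Source phasor: V = 8.61∠158.9° V = -8.033 + j3.1 V.
Step 6 — Current: I = V / Z = -0.03189 + j0.009363 A = 0.03323∠163.6° A.
Step 7 — Complex power: S = V·I* = 0.2851 - j0.02362 VA.
Step 8 — Real power: P = Re(S) = 0.2851 W.
Step 9 — Reactive power: Q = Im(S) = -0.02362 VAR.
Step 10 — Apparent power: |S| = 0.2861 VA.
Step 11 — Power factor: PF = P/|S| = 0.9966 (leading).

(a) P = 0.2851 W  (b) Q = -0.02362 VAR  (c) S = 0.2861 VA  (d) PF = 0.9966 (leading)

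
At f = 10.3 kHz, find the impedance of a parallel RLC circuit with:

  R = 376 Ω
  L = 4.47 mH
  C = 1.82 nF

Step 1 — Angular frequency: ω = 2π·f = 2π·1.03e+04 = 6.472e+04 rad/s.
Step 2 — Component impedances:
  R: Z = R = 376 Ω
  L: Z = jωL = j·6.472e+04·0.00447 = 0 + j289.3 Ω
  C: Z = 1/(jωC) = -j/(ω·C) = 0 - j8490 Ω
Step 3 — Parallel combination: 1/Z_total = 1/R + 1/L + 1/C; Z_total = 146 + j183.2 Ω = 234.3∠51.5° Ω.

Z = 146 + j183.2 Ω = 234.3∠51.5° Ω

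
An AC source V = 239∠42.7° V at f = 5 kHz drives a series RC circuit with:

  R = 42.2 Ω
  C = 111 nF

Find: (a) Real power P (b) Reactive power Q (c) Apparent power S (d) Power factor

Step 1 — Angular frequency: ω = 2π·f = 2π·5000 = 3.142e+04 rad/s.
Step 2 — Component impedances:
  R: Z = R = 42.2 Ω
  C: Z = 1/(jωC) = -j/(ω·C) = 0 - j286.8 Ω
Step 3 — Series combination: Z_total = R + C = 42.2 - j286.8 Ω = 289.9∠-81.6° Ω.
Step 4 — Source phasor: V = 239∠42.7° V = 175.6 + j162.1 V.
Step 5 — Current: I = V / Z = -0.465 + j0.6809 A = 0.8246∠124.3° A.
Step 6 — Complex power: S = V·I* = 28.69 - j195 VA.
Step 7 — Real power: P = Re(S) = 28.69 W.
Step 8 — Reactive power: Q = Im(S) = -195 VAR.
Step 9 — Apparent power: |S| = 197.1 VA.
Step 10 — Power factor: PF = P/|S| = 0.1456 (leading).

(a) P = 28.69 W  (b) Q = -195 VAR  (c) S = 197.1 VA  (d) PF = 0.1456 (leading)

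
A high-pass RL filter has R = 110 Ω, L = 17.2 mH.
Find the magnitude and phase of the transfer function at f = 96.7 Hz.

Step 1 — Angular frequency: ω = 2π·96.7 = 607.6 rad/s.
Step 2 — Transfer function: H(jω) = jωL/(R + jωL).
Step 3 — Numerator jωL = j·10.45; denominator R + jωL = 110 + j10.45.
Step 4 — H = 0.008945 + j0.09415.
Step 5 — Magnitude: |H| = 0.09458 (-20.5 dB); phase: φ = 84.6°.

|H| = 0.09458 (-20.5 dB), φ = 84.6°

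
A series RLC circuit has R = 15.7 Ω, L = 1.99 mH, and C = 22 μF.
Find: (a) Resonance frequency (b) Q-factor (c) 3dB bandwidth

Step 1 — Resonance condition Im(Z)=0 gives ω₀ = 1/√(LC).
Step 2 — ω₀ = 1/√(0.00199·2.2e-05) = 4779 rad/s.
Step 3 — f₀ = ω₀/(2π) = 760.6 Hz.
Step 4 — Series Q: Q = ω₀L/R = 4779·0.00199/15.7 = 0.6058.
Step 5 — 3dB bandwidth: Δω = ω₀/Q = 7889 rad/s; BW = Δω/(2π) = 1256 Hz.

(a) f₀ = 760.6 Hz  (b) Q = 0.6058  (c) BW = 1256 Hz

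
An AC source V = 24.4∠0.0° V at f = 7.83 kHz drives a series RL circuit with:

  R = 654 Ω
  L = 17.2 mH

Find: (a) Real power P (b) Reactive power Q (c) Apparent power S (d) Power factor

Step 1 — Angular frequency: ω = 2π·f = 2π·7830 = 4.92e+04 rad/s.
Step 2 — Component impedances:
  R: Z = R = 654 Ω
  L: Z = jωL = j·4.92e+04·0.0172 = 0 + j846.2 Ω
Step 3 — Series combination: Z_total = R + L = 654 + j846.2 Ω = 1069∠52.3° Ω.
Step 4 — Source phasor: V = 24.4∠0.0° V = 24.4 V.
Step 5 — Current: I = V / Z = 0.01395 - j0.01805 A = 0.02282∠-52.3° A.
Step 6 — Complex power: S = V·I* = 0.3404 + j0.4405 VA.
Step 7 — Real power: P = Re(S) = 0.3404 W.
Step 8 — Reactive power: Q = Im(S) = 0.4405 VAR.
Step 9 — Apparent power: |S| = 0.5567 VA.
Step 10 — Power factor: PF = P/|S| = 0.6115 (lagging).

(a) P = 0.3404 W  (b) Q = 0.4405 VAR  (c) S = 0.5567 VA  (d) PF = 0.6115 (lagging)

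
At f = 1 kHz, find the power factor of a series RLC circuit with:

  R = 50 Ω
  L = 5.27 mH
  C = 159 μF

Step 1 — Angular frequency: ω = 2π·f = 2π·1000 = 6283 rad/s.
Step 2 — Component impedances:
  R: Z = R = 50 Ω
  L: Z = jωL = j·6283·0.00527 = 0 + j33.11 Ω
  C: Z = 1/(jωC) = -j/(ω·C) = 0 - j1.001 Ω
Step 3 — Series combination: Z_total = R + L + C = 50 + j32.11 Ω = 59.42∠32.7° Ω.
Step 4 — Power factor: PF = cos(φ) = Re(Z)/|Z| = 50/59.423 = 0.8414.
Step 5 — Type: Im(Z) = 32.11 ⇒ lagging (phase φ = 32.7°).

PF = 0.8414 (lagging, φ = 32.7°)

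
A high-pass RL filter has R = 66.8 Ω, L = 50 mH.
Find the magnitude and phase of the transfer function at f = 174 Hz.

Step 1 — Angular frequency: ω = 2π·174 = 1093 rad/s.
Step 2 — Transfer function: H(jω) = jωL/(R + jωL).
Step 3 — Numerator jωL = j·54.66; denominator R + jωL = 66.8 + j54.66.
Step 4 — H = 0.4011 + j0.4901.
Step 5 — Magnitude: |H| = 0.6333 (-4.0 dB); phase: φ = 50.7°.

|H| = 0.6333 (-4.0 dB), φ = 50.7°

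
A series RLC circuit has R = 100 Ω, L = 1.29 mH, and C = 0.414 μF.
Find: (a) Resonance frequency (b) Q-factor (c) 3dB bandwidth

Step 1 — Resonance condition Im(Z)=0 gives ω₀ = 1/√(LC).
Step 2 — ω₀ = 1/√(0.00129·4.14e-07) = 4.327e+04 rad/s.
Step 3 — f₀ = ω₀/(2π) = 6887 Hz.
Step 4 — Series Q: Q = ω₀L/R = 4.327e+04·0.00129/100 = 0.5582.
Step 5 — 3dB bandwidth: Δω = ω₀/Q = 7.752e+04 rad/s; BW = Δω/(2π) = 1.234e+04 Hz.

(a) f₀ = 6887 Hz  (b) Q = 0.5582  (c) BW = 1.234e+04 Hz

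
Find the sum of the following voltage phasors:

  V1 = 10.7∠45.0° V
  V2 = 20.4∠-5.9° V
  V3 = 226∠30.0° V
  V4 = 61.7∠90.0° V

Step 1 — Convert each phasor to rectangular form:
  V1 = 10.7·(cos(45.0°) + j·sin(45.0°)) = 7.566 + j7.566 V
  V2 = 20.4·(cos(-5.9°) + j·sin(-5.9°)) = 20.29 - j2.097 V
  V3 = 226·(cos(30.0°) + j·sin(30.0°)) = 195.7 + j113 V
  V4 = 61.7·(cos(90.0°) + j·sin(90.0°)) = 0 + j61.7 V
Step 2 — Sum components: V_total = 223.6 + j180.2 V.
Step 3 — Convert to polar: |V_total| = 287.1 V, ∠V_total = 38.9°.

V_total = 287.1∠38.9° V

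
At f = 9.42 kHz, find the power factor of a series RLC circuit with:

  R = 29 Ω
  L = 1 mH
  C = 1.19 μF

Step 1 — Angular frequency: ω = 2π·f = 2π·9420 = 5.919e+04 rad/s.
Step 2 — Component impedances:
  R: Z = R = 29 Ω
  L: Z = jωL = j·5.919e+04·0.001 = 0 + j59.19 Ω
  C: Z = 1/(jωC) = -j/(ω·C) = 0 - j14.2 Ω
Step 3 — Series combination: Z_total = R + L + C = 29 + j44.99 Ω = 53.53∠57.2° Ω.
Step 4 — Power factor: PF = cos(φ) = Re(Z)/|Z| = 29/53.53 = 0.5418.
Step 5 — Type: Im(Z) = 44.99 ⇒ lagging (phase φ = 57.2°).

PF = 0.5418 (lagging, φ = 57.2°)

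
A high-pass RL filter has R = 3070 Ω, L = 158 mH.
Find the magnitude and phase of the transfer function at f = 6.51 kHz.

Step 1 — Angular frequency: ω = 2π·6510 = 4.09e+04 rad/s.
Step 2 — Transfer function: H(jω) = jωL/(R + jωL).
Step 3 — Numerator jωL = j·6463; denominator R + jωL = 3070 + j6463.
Step 4 — H = 0.8159 + j0.3876.
Step 5 — Magnitude: |H| = 0.9033 (-0.9 dB); phase: φ = 25.4°.

|H| = 0.9033 (-0.9 dB), φ = 25.4°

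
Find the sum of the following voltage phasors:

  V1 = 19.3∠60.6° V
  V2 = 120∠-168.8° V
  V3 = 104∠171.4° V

Step 1 — Convert each phasor to rectangular form:
  V1 = 19.3·(cos(60.6°) + j·sin(60.6°)) = 9.474 + j16.81 V
  V2 = 120·(cos(-168.8°) + j·sin(-168.8°)) = -117.7 - j23.31 V
  V3 = 104·(cos(171.4°) + j·sin(171.4°)) = -102.8 + j15.55 V
Step 2 — Sum components: V_total = -211.1 + j9.058 V.
Step 3 — Convert to polar: |V_total| = 211.3 V, ∠V_total = 177.5°.

V_total = 211.3∠177.5° V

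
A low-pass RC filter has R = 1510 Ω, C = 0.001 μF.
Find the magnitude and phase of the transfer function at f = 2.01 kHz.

Step 1 — Angular frequency: ω = 2π·2010 = 1.263e+04 rad/s.
Step 2 — Transfer function: H(jω) = 1/(1 + jωRC).
Step 3 — Denominator: 1 + jωRC = 1 + j·1.263e+04·1510·1e-09 = 1 + j0.01907.
Step 4 — H = 0.9996 - j0.01906.
Step 5 — Magnitude: |H| = 0.9998 (-0.0 dB); phase: φ = -1.1°.

|H| = 0.9998 (-0.0 dB), φ = -1.1°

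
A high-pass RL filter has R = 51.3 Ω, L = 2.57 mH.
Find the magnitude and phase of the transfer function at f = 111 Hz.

Step 1 — Angular frequency: ω = 2π·111 = 697.4 rad/s.
Step 2 — Transfer function: H(jω) = jωL/(R + jωL).
Step 3 — Numerator jωL = j·1.792; denominator R + jωL = 51.3 + j1.792.
Step 4 — H = 0.001219 + j0.0349.
Step 5 — Magnitude: |H| = 0.03492 (-29.1 dB); phase: φ = 88.0°.

|H| = 0.03492 (-29.1 dB), φ = 88.0°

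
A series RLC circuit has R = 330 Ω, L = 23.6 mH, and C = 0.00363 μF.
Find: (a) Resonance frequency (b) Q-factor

Step 1 — Resonance condition Im(Z)=0 gives ω₀ = 1/√(LC).
Step 2 — ω₀ = 1/√(0.0236·3.63e-09) = 1.08e+05 rad/s.
Step 3 — f₀ = ω₀/(2π) = 1.72e+04 Hz.
Step 4 — Series Q: Q = ω₀L/R = 1.08e+05·0.0236/330 = 7.727.

(a) f₀ = 1.72e+04 Hz  (b) Q = 7.727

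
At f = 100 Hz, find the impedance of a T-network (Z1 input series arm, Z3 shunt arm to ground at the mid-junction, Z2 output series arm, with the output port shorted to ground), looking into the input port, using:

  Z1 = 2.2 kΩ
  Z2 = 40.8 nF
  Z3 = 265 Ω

Step 1 — Angular frequency: ω = 2π·f = 2π·100 = 628.3 rad/s.
Step 2 — Component impedances:
  Z1: Z = R = 2200 Ω
  Z2: Z = 1/(jωC) = -j/(ω·C) = 0 - j3.901e+04 Ω
  Z3: Z = R = 265 Ω
Step 3 — With the output port shorted to ground, the output series arm Z2 runs from the junction to ground; the shunt arm Z3 also runs from the junction to ground. They appear in parallel: Z3 || Z2 = 265 - j1.8 Ω.
Step 4 — Series with input arm Z1: Z_in = Z1 + (Z3 || Z2) = 2465 - j1.8 Ω = 2465∠-0.0° Ω.

Z = 2465 - j1.8 Ω = 2465∠-0.0° Ω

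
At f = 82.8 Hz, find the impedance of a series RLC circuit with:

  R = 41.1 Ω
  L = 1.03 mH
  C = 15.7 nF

Step 1 — Angular frequency: ω = 2π·f = 2π·82.8 = 520.2 rad/s.
Step 2 — Component impedances:
  R: Z = R = 41.1 Ω
  L: Z = jωL = j·520.2·0.00103 = 0 + j0.5359 Ω
  C: Z = 1/(jωC) = -j/(ω·C) = 0 - j1.224e+05 Ω
Step 3 — Series combination: Z_total = R + L + C = 41.1 - j1.224e+05 Ω = 1.224e+05∠-90.0° Ω.

Z = 41.1 - j1.224e+05 Ω = 1.224e+05∠-90.0° Ω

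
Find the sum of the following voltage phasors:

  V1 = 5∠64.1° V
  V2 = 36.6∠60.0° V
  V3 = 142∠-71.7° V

Step 1 — Convert each phasor to rectangular form:
  V1 = 5·(cos(64.1°) + j·sin(64.1°)) = 2.184 + j4.498 V
  V2 = 36.6·(cos(60.0°) + j·sin(60.0°)) = 18.3 + j31.7 V
  V3 = 142·(cos(-71.7°) + j·sin(-71.7°)) = 44.59 - j134.8 V
Step 2 — Sum components: V_total = 65.07 - j98.62 V.
Step 3 — Convert to polar: |V_total| = 118.2 V, ∠V_total = -56.6°.

V_total = 118.2∠-56.6° V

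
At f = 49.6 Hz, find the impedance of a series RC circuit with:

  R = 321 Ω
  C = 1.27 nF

Step 1 — Angular frequency: ω = 2π·f = 2π·49.6 = 311.6 rad/s.
Step 2 — Component impedances:
  R: Z = R = 321 Ω
  C: Z = 1/(jωC) = -j/(ω·C) = 0 - j2.527e+06 Ω
Step 3 — Series combination: Z_total = R + C = 321 - j2.527e+06 Ω = 2.527e+06∠-90.0° Ω.

Z = 321 - j2.527e+06 Ω = 2.527e+06∠-90.0° Ω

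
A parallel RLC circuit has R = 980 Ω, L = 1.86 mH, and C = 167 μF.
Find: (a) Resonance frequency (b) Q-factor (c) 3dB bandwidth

Step 1 — Resonance: ω₀ = 1/√(LC) = 1/√(0.00186·0.000167) = 1794 rad/s.
Step 2 — f₀ = ω₀/(2π) = 285.6 Hz.
Step 3 — Parallel Q: Q = R/(ω₀L) = 980/(1794·0.00186) = 293.6.
Step 4 — Bandwidth: Δω = ω₀/Q = 6.11 rad/s; BW = Δω/(2π) = 0.9725 Hz.

(a) f₀ = 285.6 Hz  (b) Q = 293.6  (c) BW = 0.9725 Hz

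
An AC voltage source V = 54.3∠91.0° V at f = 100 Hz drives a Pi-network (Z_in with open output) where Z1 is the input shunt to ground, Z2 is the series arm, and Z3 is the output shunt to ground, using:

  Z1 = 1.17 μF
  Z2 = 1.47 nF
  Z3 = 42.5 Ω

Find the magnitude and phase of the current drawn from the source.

Step 1 — Angular frequency: ω = 2π·f = 2π·100 = 628.3 rad/s.
Step 2 — Component impedances:
  Z1: Z = 1/(jωC) = -j/(ω·C) = 0 - j1360 Ω
  Z2: Z = 1/(jωC) = -j/(ω·C) = 0 - j1.083e+06 Ω
  Z3: Z = R = 42.5 Ω
Step 3 — With open output, the series arm Z2 and the output shunt Z3 appear in series to ground: Z2 + Z3 = 42.5 - j1.083e+06 Ω.
Step 4 — Parallel with input shunt Z1: Z_in = Z1 || (Z2 + Z3) = 6.692e-05 - j1359 Ω = 1359∠-90.0° Ω.
Step 5 — Source phasor: V = 54.3∠91.0° V = -0.9477 + j54.29 V.
Step 6 — Ohm's law: I = V / Z_total = (-0.9477 + j54.29) / (6.692e-05 - j1359) = -0.03996 - j0.0006975 A.
Step 7 — Convert to polar: |I| = 0.03997 A, ∠I = -179.0°.

I = 0.03997∠-179.0° A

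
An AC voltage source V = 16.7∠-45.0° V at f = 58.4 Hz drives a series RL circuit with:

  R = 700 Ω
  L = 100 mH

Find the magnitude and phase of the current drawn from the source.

Step 1 — Angular frequency: ω = 2π·f = 2π·58.4 = 366.9 rad/s.
Step 2 — Component impedances:
  R: Z = R = 700 Ω
  L: Z = jωL = j·366.9·0.1 = 0 + j36.69 Ω
Step 3 — Series combination: Z_total = R + L = 700 + j36.69 Ω = 701∠3.0° Ω.
Step 4 — Source phasor: V = 16.7∠-45.0° V = 11.81 - j11.81 V.
Step 5 — Ohm's law: I = V / Z_total = (11.81 - j11.81) / (700 + j36.69) = 0.01594 - j0.01771 A.
Step 6 — Convert to polar: |I| = 0.02382 A, ∠I = -48.0°.

I = 0.02382∠-48.0° A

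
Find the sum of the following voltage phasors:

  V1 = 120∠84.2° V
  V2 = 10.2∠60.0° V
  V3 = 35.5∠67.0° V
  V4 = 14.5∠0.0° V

Step 1 — Convert each phasor to rectangular form:
  V1 = 120·(cos(84.2°) + j·sin(84.2°)) = 12.13 + j119.4 V
  V2 = 10.2·(cos(60.0°) + j·sin(60.0°)) = 5.1 + j8.833 V
  V3 = 35.5·(cos(67.0°) + j·sin(67.0°)) = 13.87 + j32.68 V
  V4 = 14.5·(cos(0.0°) + j·sin(0.0°)) = 14.5 V
Step 2 — Sum components: V_total = 45.6 + j160.9 V.
Step 3 — Convert to polar: |V_total| = 167.2 V, ∠V_total = 74.2°.

V_total = 167.2∠74.2° V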